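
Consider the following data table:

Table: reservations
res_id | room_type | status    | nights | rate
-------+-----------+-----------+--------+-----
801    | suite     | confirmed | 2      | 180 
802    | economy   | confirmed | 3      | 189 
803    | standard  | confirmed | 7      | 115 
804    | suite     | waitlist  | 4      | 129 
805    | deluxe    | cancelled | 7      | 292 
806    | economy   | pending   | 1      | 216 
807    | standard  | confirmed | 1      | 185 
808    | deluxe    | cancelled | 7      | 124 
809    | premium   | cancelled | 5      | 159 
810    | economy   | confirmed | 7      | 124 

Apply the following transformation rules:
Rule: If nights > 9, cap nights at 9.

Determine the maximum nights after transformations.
7

Step 1: Original maximum nights = 7
Step 2: Check cap of 9 against maximum
Step 3: No records exceed the cap (max 7 <= cap 9), so no capping applies
Step 4: Maximum after transformation = 7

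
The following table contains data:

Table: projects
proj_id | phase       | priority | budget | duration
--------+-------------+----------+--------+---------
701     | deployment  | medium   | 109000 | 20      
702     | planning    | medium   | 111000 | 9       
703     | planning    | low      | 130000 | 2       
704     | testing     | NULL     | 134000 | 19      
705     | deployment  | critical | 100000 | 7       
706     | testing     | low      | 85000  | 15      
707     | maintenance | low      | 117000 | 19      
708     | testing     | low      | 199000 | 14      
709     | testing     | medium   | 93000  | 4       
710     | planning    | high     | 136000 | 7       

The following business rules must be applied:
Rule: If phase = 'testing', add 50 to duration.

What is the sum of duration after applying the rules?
316

Step 1: Count records where phase = 'testing': 4
Step 2: Total bonus added: 4 × 50 = 200
Step 3: Original sum of duration: 116
Step 4: Final sum = 116 + 200 = 316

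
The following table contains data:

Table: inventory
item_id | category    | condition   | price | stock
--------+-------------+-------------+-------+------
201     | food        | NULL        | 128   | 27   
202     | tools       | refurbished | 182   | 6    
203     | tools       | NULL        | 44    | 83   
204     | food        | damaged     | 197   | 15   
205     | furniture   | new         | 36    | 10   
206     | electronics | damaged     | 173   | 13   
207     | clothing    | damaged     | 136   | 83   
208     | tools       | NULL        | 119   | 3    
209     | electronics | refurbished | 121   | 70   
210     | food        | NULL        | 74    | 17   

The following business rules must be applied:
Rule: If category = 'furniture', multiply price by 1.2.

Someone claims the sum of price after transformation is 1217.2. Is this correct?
Yes, the result is correct.

Step 1: Calculate the correct sum after transformation
Step 2: Apply multiplier 1.2 to records where category = 'furniture'
Step 3: Correct result = 1217.2
Step 4: Claimed result = 1217.2
Step 5: 1217.2 = 1217.2 ✓
Conclusion: The claimed result is correct.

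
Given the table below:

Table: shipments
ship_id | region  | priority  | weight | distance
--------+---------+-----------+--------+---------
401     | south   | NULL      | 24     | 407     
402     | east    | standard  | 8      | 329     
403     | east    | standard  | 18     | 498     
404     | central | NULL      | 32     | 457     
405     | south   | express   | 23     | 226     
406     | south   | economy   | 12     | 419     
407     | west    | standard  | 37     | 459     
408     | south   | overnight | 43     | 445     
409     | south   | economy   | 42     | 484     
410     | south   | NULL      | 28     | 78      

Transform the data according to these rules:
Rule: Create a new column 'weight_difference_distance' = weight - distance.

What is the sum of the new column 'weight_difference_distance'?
-3535

Step 1: For each record, compute weight - distance
Example calculations:
  24 - 407 = -383
  8 - 329 = -321
  18 - 498 = -480
  ...
Step 2: Sum all derived values
Step 3: Total = -3535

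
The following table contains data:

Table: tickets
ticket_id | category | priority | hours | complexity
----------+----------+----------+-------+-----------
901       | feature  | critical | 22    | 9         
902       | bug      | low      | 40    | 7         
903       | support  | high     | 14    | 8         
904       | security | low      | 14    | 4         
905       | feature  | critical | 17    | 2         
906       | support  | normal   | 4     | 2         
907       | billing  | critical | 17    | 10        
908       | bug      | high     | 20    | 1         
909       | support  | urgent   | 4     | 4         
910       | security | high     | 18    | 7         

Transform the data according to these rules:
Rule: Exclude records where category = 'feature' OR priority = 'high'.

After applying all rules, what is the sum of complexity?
27

Step 1: Find records where category = 'feature' OR priority = 'high'
Step 2: 5 records match, summing to 27
Step 3: Original sum: 54
Step 4: Remaining sum = 54 - 27 = 27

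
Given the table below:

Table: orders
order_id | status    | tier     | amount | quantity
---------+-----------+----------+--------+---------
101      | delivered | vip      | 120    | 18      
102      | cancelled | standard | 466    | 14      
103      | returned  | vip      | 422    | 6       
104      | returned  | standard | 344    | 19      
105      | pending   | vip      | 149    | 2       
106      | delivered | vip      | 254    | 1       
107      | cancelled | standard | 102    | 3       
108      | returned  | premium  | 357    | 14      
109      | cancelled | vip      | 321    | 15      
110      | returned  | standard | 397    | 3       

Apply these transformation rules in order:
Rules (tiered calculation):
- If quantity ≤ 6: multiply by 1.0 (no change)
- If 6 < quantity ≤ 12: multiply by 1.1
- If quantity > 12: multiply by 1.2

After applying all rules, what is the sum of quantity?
111.0

Step 1: Tier 1 (quantity ≤ 6): 5 records, sum = 15 × 1.0 = 15.0
Step 2: Tier 2 (6 < quantity ≤ 12): 0 records, sum = 0 × 1.1 = 0.0
Step 3: Tier 3 (quantity > 12): 5 records, sum = 80 × 1.2 = 96.0
Step 4: Final sum = 15.0 + 0.0 + 96.0 = 111.0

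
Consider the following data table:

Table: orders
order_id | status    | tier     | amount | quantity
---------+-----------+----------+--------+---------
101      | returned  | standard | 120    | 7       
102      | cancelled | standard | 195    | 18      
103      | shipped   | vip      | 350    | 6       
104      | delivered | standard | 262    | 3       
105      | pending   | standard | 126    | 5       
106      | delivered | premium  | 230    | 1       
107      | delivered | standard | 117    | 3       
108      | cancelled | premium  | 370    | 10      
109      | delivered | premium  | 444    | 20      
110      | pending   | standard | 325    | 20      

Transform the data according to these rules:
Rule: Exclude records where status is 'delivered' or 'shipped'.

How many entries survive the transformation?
5

Step 1: Count records to exclude
  - 4 (delivered) + 1 (shipped) = 5 records
Step 2: Total records: 10
Step 3: Remaining = 10 - 5 = 5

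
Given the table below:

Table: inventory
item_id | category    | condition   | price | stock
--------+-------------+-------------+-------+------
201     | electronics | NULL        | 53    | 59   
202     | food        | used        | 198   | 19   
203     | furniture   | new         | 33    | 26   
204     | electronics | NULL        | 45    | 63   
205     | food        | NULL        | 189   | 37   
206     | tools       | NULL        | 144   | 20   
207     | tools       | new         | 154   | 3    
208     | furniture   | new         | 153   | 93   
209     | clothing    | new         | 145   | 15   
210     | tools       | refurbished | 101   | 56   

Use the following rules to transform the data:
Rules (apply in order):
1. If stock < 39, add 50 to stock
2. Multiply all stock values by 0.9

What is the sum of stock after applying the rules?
621.9

Step 1: Apply Rule 1 - Add 50 to records with stock < 39
  - 6 records affected: 120 + (6 × 50) = 420
  - Unaffected records: 271
  - Sum after Rule 1: 691
Step 2: Apply Rule 2 - Multiply all by 0.9
  - 691 × 0.9 = 621.9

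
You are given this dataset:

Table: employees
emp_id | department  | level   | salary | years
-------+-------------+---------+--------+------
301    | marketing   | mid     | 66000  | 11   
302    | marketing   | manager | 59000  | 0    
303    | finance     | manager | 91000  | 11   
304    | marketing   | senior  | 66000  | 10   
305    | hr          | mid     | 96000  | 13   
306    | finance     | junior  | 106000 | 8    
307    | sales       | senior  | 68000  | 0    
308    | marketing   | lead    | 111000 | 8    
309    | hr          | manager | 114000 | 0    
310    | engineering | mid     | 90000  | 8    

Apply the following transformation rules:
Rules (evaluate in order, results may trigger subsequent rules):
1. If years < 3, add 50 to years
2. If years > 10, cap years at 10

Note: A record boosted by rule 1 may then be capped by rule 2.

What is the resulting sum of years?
94

Step 1: Apply rule 1 to records with years < 3
  - 3 records get bonus of 50
  - Of these, 3 records then exceed 10 and get capped
Step 2: Apply rule 2 to records with years > 10
  - 3 records (original) are capped
Step 3: Calculate final sum = 94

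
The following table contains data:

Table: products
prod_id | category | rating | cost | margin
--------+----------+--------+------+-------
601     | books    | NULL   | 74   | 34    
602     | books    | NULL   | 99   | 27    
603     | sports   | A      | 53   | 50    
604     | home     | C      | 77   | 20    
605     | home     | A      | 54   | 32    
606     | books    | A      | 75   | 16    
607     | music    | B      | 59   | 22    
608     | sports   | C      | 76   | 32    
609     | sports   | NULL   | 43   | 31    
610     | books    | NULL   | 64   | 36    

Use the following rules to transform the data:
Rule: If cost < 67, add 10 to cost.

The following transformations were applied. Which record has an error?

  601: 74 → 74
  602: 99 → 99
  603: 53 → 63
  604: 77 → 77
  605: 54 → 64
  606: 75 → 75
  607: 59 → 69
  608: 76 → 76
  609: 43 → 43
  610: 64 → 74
Record 609 has an error. The correct transformed value should be 53, not 43.

Step 1: Check each record against the rule
Step 2: Record 609 has cost = 43
Step 3: Since 43 < 67, the bonus should have been applied
Step 4: Correct value = 53, but claimed value = 43
Conclusion: Record 609 has the error.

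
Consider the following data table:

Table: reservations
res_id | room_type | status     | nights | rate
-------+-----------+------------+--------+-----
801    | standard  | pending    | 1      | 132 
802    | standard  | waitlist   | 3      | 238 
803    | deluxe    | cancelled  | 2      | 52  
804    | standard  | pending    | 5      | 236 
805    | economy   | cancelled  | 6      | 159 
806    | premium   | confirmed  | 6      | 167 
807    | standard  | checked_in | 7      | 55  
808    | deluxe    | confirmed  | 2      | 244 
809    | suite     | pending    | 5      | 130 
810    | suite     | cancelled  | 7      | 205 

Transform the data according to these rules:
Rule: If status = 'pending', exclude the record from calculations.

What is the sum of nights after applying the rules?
33

Step 1: Identify records where status = 'pending'
Step 2: The excluded records sum to 11
Step 3: Original total nights = 44
Step 4: Remaining total = 44 - 11 = 33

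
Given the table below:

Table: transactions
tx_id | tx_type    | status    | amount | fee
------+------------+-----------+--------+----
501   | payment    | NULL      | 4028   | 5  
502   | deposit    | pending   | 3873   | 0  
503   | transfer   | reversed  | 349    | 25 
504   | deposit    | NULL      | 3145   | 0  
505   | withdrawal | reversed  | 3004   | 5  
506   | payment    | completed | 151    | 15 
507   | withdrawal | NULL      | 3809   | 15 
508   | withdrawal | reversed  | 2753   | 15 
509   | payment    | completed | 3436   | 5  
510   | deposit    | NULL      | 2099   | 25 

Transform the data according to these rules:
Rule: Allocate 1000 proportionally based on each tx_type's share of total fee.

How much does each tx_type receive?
deposit: 227.27, payment: 227.27, transfer: 227.27, withdrawal: 318.18

Step 1: Calculate total fee = 110
Step 2: Calculate each tx_type's proportion:
  deposit: 25/110 = 22.73% → 227.27
  payment: 25/110 = 22.73% → 227.27
  transfer: 25/110 = 22.73% → 227.27
  withdrawal: 35/110 = 31.82% → 318.18
Step 3: Verify: sum of allocations ≈ 1000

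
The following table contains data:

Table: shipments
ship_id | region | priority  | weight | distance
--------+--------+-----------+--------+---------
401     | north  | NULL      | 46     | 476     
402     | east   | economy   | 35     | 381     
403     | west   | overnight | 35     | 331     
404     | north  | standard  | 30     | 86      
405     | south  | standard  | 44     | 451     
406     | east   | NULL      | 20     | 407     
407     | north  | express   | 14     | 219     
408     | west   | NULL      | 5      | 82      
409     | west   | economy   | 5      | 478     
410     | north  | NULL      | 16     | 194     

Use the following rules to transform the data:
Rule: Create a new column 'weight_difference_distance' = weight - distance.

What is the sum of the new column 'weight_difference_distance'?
-2855

Step 1: For each record, compute weight - distance
Example calculations:
  46 - 476 = -430
  35 - 381 = -346
  35 - 331 = -296
  ...
Step 2: Sum all derived values
Step 3: Total = -2855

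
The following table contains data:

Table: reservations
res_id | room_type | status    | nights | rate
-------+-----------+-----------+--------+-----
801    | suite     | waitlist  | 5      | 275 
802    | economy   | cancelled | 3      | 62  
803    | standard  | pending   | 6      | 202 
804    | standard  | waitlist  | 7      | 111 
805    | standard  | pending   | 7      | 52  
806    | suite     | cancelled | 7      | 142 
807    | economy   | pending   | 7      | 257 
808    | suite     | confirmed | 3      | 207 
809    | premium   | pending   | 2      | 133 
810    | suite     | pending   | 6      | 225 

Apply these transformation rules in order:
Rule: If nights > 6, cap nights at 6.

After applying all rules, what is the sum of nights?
49

Step 1: 4 records have nights > 6
Step 2: These records originally summed to 28
Step 3: After capping: 4 × 6 = 24
Step 4: Unaffected records sum: 25
Step 5: Final sum = 24 + 25 = 49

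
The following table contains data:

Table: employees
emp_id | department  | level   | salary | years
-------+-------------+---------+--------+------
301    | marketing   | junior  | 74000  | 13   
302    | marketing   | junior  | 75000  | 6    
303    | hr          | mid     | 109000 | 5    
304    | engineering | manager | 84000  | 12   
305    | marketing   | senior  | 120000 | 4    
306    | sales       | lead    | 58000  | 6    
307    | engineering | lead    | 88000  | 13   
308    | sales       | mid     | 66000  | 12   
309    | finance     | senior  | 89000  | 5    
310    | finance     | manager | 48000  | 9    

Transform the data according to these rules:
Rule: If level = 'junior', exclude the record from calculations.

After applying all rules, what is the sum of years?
66

Step 1: Identify records where level = 'junior'
Step 2: The excluded records sum to 19
Step 3: Original total years = 85
Step 4: Remaining total = 85 - 19 = 66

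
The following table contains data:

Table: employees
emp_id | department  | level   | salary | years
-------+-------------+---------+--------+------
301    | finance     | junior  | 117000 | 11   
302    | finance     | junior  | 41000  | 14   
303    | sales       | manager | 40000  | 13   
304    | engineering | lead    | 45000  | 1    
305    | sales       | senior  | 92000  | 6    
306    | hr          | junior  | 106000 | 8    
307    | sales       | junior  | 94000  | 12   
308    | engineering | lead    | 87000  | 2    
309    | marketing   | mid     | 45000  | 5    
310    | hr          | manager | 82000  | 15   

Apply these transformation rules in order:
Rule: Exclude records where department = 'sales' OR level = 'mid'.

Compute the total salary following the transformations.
478000

Step 1: Find records where department = 'sales' OR level = 'mid'
Step 2: 4 records match, summing to 271000
Step 3: Original sum: 749000
Step 4: Remaining sum = 749000 - 271000 = 478000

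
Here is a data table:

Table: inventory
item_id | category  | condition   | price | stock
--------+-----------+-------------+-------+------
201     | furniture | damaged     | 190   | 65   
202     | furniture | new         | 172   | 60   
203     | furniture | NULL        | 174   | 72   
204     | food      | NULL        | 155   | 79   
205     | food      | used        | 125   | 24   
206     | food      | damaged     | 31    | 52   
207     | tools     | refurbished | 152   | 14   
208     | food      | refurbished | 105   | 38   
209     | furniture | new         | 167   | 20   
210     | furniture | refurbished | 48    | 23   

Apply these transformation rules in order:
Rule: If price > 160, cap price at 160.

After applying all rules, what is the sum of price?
1256

Step 1: 4 records have price > 160
Step 2: These records originally summed to 703
Step 3: After capping: 4 × 160 = 640
Step 4: Unaffected records sum: 616
Step 5: Final sum = 640 + 616 = 1256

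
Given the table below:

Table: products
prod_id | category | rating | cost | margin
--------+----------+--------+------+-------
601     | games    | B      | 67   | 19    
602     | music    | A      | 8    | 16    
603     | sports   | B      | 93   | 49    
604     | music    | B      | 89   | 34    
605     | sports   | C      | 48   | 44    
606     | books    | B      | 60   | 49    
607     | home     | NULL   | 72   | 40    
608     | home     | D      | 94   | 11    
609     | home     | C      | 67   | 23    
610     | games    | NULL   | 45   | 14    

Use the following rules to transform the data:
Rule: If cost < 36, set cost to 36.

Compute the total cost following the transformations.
671

Step 1: 1 records have cost < 36
Step 2: These records originally summed to 8
Step 3: After setting to minimum: 1 × 36 = 36
Step 4: Unaffected records sum: 635
Step 5: Final sum = 36 + 635 = 671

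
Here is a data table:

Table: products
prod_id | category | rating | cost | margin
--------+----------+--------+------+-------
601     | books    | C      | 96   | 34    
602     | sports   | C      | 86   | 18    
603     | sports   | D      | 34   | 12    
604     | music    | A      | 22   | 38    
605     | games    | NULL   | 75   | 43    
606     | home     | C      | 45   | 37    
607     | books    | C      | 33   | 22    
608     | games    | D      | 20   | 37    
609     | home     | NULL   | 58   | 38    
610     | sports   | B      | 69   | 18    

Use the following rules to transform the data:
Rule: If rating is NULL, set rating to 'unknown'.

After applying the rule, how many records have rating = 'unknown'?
2

Step 1: Count records where rating IS NULL
Step 2: Found 2 records with NULL rating
Step 3: These records will have rating set to 'unknown'
Step 4: Records already having rating = 'unknown': 0
Step 5: Answer: 2 + 0 = 2 records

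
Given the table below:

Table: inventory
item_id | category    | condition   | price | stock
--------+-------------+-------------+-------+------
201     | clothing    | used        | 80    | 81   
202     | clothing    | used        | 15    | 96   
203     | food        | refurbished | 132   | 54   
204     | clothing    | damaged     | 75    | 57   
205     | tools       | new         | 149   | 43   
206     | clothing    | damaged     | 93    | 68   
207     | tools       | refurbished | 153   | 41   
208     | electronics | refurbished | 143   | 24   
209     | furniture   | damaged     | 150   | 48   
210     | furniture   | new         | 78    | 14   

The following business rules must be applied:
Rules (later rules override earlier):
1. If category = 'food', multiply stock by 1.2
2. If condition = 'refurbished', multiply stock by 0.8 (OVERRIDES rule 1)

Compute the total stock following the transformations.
502.2

Step 1: Rule 2 takes priority for records with condition = 'refurbished'
  - 3 records: 119 × 0.8 = 95.2
Step 2: Rule 1 applies to remaining records with category = 'food'
  - 0 records: 0 × 1.2 = 0.0
Step 3: Other records unchanged: 407
Step 4: Final sum = 95.2 + 0.0 + 407 = 502.2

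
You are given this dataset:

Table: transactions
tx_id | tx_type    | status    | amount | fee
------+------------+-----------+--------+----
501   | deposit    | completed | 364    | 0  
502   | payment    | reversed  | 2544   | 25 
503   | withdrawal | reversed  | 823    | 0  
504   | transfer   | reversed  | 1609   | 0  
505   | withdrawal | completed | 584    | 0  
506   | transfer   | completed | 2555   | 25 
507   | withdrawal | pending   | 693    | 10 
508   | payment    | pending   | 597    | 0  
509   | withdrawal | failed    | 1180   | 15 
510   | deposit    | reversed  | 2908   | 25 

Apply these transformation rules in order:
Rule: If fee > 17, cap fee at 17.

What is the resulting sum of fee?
76

Step 1: 3 records have fee > 17
Step 2: These records originally summed to 75
Step 3: After capping: 3 × 17 = 51
Step 4: Unaffected records sum: 25
Step 5: Final sum = 51 + 25 = 76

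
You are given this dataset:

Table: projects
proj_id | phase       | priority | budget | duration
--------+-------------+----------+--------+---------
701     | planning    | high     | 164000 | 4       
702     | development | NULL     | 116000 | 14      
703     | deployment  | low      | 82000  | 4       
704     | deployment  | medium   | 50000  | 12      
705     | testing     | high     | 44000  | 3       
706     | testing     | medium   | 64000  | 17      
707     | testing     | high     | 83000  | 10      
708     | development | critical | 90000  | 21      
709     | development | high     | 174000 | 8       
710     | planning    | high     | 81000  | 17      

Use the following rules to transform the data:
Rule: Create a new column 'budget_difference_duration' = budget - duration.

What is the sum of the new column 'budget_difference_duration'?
947890

Step 1: For each record, compute budget - duration
Example calculations:
  164000 - 4 = 163996
  116000 - 14 = 115986
  82000 - 4 = 81996
  ...
Step 2: Sum all derived values
Step 3: Total = 947890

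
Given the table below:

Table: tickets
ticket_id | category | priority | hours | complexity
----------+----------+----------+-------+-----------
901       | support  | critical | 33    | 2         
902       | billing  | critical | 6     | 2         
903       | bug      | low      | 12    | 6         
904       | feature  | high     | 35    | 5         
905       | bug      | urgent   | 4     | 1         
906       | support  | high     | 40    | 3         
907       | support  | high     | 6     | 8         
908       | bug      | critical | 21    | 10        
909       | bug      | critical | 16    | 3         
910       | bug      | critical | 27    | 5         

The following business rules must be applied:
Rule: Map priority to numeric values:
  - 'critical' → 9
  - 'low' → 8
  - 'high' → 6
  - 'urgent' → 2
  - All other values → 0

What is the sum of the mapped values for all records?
73

Step 1: Apply mapping to each record
Step 2: Count by status:
  'critical': 5 records × 9 = 45
  'low': 1 records × 8 = 8
  'high': 3 records × 6 = 18
  'urgent': 1 records × 2 = 2
Step 3: Sum all mapped values = 73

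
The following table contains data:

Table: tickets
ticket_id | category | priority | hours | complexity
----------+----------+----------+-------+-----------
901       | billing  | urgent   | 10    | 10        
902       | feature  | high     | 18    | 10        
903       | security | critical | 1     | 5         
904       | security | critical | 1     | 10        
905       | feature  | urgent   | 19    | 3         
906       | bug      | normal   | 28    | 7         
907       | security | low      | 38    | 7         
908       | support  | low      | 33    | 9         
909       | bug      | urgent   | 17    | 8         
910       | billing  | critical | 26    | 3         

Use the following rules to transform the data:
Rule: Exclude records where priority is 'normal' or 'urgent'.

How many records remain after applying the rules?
6

Step 1: Count records to exclude
  - 1 (normal) + 3 (urgent) = 4 records
Step 2: Total records: 10
Step 3: Remaining = 10 - 4 = 6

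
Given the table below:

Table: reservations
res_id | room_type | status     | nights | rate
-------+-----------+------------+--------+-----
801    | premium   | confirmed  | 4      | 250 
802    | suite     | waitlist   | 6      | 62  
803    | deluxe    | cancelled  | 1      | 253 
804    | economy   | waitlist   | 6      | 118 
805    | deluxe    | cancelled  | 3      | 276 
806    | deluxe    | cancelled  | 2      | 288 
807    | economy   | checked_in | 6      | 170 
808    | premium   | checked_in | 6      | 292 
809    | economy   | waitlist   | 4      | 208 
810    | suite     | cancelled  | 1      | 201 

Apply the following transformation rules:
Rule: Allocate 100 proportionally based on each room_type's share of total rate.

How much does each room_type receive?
deluxe: 38.57, economy: 23.42, premium: 25.59, suite: 12.42

Step 1: Calculate total rate = 2118
Step 2: Calculate each room_type's proportion:
  deluxe: 817/2118 = 38.57% → 38.57
  economy: 496/2118 = 23.42% → 23.42
  premium: 542/2118 = 25.59% → 25.59
  suite: 263/2118 = 12.42% → 12.42
Step 3: Verify: sum of allocations ≈ 100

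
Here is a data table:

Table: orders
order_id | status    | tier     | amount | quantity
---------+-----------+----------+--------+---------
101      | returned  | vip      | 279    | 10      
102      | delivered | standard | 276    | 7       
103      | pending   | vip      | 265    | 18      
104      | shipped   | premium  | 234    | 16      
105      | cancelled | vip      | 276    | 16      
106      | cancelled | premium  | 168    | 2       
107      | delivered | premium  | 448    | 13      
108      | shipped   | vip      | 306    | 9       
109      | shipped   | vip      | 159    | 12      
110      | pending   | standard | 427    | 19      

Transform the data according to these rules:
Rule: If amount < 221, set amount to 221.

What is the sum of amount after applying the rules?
2953

Step 1: 2 records have amount < 221
Step 2: These records originally summed to 327
Step 3: After setting to minimum: 2 × 221 = 442
Step 4: Unaffected records sum: 2511
Step 5: Final sum = 442 + 2511 = 2953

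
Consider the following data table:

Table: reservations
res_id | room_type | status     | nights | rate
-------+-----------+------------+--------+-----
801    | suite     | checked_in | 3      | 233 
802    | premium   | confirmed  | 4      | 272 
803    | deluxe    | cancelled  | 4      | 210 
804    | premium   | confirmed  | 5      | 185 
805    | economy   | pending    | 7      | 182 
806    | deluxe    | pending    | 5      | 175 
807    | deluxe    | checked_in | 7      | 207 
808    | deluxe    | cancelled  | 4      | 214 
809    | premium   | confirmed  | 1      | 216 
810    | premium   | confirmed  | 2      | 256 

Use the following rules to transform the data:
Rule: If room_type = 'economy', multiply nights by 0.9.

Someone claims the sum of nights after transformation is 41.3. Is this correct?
Yes, the result is correct.

Step 1: Calculate the correct sum after transformation
Step 2: Apply multiplier 0.9 to records where room_type = 'economy'
Step 3: Correct result = 41.3
Step 4: Claimed result = 41.3
Step 5: 41.3 = 41.3 ✓
Conclusion: The claimed result is correct.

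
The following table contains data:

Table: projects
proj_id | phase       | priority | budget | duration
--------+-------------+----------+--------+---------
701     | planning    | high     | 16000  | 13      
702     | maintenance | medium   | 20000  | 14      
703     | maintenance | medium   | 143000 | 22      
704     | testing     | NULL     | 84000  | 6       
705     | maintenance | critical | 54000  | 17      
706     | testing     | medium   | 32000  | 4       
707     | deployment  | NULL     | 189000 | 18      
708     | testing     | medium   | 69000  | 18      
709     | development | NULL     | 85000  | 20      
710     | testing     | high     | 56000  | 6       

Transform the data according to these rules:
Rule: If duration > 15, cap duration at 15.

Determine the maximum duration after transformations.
15

Step 1: Original maximum duration = 22
Step 2: Apply cap at 15
Step 3: 5 records had duration > 15 and were capped
Step 4: Maximum after transformation = 15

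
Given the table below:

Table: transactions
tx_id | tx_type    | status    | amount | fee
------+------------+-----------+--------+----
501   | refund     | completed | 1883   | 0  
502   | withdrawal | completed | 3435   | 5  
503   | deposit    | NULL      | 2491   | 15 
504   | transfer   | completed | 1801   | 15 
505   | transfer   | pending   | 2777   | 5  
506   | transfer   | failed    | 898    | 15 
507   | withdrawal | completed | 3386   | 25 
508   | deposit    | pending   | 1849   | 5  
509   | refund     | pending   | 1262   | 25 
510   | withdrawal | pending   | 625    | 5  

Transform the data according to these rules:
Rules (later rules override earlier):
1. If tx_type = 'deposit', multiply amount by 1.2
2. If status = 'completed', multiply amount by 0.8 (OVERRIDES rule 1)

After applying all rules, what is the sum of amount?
19174.0

Step 1: Rule 2 takes priority for records with status = 'completed'
  - 4 records: 10505 × 0.8 = 8404.0
Step 2: Rule 1 applies to remaining records with tx_type = 'deposit'
  - 2 records: 4340 × 1.2 = 5208.0
Step 3: Other records unchanged: 5562
Step 4: Final sum = 8404.0 + 5208.0 + 5562 = 19174.0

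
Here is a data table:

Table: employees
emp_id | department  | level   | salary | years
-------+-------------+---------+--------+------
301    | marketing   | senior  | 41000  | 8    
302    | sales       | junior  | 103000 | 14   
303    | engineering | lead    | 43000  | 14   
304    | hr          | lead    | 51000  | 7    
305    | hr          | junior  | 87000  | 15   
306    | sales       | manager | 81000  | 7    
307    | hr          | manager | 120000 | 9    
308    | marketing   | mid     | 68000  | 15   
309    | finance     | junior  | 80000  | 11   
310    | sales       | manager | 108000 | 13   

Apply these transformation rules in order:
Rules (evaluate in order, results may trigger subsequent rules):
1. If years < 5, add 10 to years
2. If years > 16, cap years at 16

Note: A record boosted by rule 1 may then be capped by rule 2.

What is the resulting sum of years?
113

Step 1: Apply rule 1 to records with years < 5
  - 0 records get bonus of 10
  - Of these, 0 records then exceed 16 and get capped
Step 2: Apply rule 2 to records with years > 16
  - 0 records (original) are capped
Step 3: Calculate final sum = 113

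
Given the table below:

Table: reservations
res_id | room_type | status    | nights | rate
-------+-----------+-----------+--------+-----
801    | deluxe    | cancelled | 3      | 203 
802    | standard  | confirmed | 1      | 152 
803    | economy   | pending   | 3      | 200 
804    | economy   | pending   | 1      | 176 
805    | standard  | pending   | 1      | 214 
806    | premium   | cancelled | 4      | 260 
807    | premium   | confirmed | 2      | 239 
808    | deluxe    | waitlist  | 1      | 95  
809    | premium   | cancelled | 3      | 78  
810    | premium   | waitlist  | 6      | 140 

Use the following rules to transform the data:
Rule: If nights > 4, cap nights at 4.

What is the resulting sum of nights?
23

Step 1: 1 records have nights > 4
Step 2: These records originally summed to 6
Step 3: After capping: 1 × 4 = 4
Step 4: Unaffected records sum: 19
Step 5: Final sum = 4 + 19 = 23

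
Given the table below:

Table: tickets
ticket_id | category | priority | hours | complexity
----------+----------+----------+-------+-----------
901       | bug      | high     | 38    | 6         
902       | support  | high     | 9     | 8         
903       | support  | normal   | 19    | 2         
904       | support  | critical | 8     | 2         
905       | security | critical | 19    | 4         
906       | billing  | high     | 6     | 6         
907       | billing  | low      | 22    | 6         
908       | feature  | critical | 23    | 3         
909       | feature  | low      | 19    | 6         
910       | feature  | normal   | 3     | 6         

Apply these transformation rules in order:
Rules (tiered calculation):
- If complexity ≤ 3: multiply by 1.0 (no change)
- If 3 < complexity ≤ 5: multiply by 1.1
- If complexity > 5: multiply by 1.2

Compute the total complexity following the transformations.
57.0

Step 1: Tier 1 (complexity ≤ 3): 3 records, sum = 7 × 1.0 = 7.0
Step 2: Tier 2 (3 < complexity ≤ 5): 1 records, sum = 4 × 1.1 = 4.4
Step 3: Tier 3 (complexity > 5): 6 records, sum = 38 × 1.2 = 45.6
Step 4: Final sum = 7.0 + 4.4 + 45.6 = 57.0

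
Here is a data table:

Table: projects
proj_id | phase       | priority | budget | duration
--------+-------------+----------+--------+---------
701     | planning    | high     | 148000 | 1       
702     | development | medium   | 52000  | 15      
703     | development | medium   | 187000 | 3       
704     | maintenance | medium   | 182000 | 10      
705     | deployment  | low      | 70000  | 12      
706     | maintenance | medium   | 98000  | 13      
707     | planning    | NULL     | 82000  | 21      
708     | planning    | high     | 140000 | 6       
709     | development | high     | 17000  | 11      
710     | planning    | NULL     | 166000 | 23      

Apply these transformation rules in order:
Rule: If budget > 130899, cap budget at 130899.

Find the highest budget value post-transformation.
130899

Step 1: Original maximum budget = 187000
Step 2: Apply cap at 130899
Step 3: 5 records had budget > 130899 and were capped
Step 4: Maximum after transformation = 130899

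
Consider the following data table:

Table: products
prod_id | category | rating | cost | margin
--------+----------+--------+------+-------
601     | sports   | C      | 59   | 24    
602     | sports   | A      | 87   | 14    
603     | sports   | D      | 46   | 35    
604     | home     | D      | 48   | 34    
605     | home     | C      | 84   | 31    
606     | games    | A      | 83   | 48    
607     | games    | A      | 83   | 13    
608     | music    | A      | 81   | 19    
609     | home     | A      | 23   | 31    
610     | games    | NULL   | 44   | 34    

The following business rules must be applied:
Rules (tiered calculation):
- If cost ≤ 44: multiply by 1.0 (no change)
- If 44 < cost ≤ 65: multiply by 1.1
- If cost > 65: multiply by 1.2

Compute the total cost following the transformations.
736.9

Step 1: Tier 1 (cost ≤ 44): 2 records, sum = 67 × 1.0 = 67.0
Step 2: Tier 2 (44 < cost ≤ 65): 3 records, sum = 153 × 1.1 = 168.3
Step 3: Tier 3 (cost > 65): 5 records, sum = 418 × 1.2 = 501.6
Step 4: Final sum = 67.0 + 168.3 + 501.6 = 736.9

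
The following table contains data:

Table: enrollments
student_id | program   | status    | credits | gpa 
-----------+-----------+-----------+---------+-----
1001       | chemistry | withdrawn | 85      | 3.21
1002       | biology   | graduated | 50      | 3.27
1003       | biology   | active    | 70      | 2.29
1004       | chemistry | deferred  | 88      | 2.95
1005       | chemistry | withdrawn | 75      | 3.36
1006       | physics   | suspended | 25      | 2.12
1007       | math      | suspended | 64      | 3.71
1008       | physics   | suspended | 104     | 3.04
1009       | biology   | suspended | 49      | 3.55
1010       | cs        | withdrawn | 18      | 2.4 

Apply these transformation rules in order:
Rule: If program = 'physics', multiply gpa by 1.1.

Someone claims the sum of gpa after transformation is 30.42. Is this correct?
Yes, the result is correct.

Step 1: Calculate the correct sum after transformation
Step 2: Apply multiplier 1.1 to records where program = 'physics'
Step 3: Correct result = 30.42
Step 4: Claimed result = 30.42
Step 5: 30.42 = 30.42 ✓
Conclusion: The claimed result is correct.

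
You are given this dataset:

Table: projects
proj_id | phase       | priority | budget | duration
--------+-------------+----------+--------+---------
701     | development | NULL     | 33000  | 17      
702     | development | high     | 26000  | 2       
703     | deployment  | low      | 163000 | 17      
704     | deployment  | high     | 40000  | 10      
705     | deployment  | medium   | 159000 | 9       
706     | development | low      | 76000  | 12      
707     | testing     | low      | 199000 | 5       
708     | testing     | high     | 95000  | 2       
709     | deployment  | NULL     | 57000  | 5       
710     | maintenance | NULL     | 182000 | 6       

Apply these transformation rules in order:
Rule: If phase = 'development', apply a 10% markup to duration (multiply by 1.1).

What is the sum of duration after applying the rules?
88.1

Step 1: Records with phase = 'development' have total duration = 31
Step 2: Apply multiplier: 31 × 1.1 = 34.1
Step 3: Other records total: 54
Step 4: Final sum = 34.1 + 54 = 88.1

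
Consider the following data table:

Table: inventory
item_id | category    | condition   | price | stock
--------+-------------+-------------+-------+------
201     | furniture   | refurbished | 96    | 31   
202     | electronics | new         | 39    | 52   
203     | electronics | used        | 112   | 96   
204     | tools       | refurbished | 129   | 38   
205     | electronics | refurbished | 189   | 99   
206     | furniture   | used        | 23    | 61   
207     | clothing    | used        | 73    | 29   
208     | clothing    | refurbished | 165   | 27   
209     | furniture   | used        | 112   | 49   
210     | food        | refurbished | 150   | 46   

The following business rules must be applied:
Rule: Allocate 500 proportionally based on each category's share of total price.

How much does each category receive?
clothing: 109.38, electronics: 156.25, food: 68.93, furniture: 106.16, tools: 59.28

Step 1: Calculate total price = 1088
Step 2: Calculate each category's proportion:
  clothing: 238/1088 = 21.88% → 109.38
  electronics: 340/1088 = 31.25% → 156.25
  food: 150/1088 = 13.79% → 68.93
  furniture: 231/1088 = 21.23% → 106.16
  tools: 129/1088 = 11.86% → 59.28
Step 3: Verify: sum of allocations ≈ 500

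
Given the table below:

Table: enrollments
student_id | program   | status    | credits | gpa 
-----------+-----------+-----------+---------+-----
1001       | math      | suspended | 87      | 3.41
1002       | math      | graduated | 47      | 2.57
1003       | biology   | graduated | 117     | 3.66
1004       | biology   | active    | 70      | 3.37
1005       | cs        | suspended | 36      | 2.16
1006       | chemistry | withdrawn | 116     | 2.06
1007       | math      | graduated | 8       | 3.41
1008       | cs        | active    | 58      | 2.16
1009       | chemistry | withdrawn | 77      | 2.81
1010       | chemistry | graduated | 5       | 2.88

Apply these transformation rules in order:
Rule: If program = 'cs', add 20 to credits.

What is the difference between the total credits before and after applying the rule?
40

Step 1: Original sum of credits = 621
Step 2: 2 records have program = 'cs'
Step 3: Each affected record changes by 20
Step 4: Total change = 2 × 20 = 40
Step 5: New sum = 621 + 40 = 661
Step 6: Difference = |661 - 621| = 40
        (Sum increased by 40)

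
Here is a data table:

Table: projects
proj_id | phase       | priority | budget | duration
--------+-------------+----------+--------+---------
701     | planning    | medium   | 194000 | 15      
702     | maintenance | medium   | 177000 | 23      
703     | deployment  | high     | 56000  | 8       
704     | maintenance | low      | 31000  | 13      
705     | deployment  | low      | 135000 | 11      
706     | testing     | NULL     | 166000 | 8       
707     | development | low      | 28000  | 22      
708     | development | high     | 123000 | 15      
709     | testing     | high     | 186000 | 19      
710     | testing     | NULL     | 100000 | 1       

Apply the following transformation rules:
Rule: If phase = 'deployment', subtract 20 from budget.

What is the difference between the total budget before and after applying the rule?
40

Step 1: Original sum of budget = 1196000
Step 2: 2 records have phase = 'deployment'
Step 3: Each affected record changes by -20
Step 4: Total change = 2 × -20 = -40
Step 5: New sum = 1196000 + -40 = 1195960
Step 6: Difference = |1195960 - 1196000| = 40
        (Sum decreased by 40)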